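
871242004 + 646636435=1517878439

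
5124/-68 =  - 1281/17=-75.35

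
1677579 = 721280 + 956299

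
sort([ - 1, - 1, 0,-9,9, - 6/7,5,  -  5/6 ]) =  [ - 9,-1, - 1,-6/7, - 5/6,0, 5,9]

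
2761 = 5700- 2939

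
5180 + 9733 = 14913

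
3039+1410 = 4449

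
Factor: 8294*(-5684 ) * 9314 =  - 2^4 * 7^2* 11^1*13^1*29^2*4657^1 = -  439090796144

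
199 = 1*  199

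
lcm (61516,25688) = 2337608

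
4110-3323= 787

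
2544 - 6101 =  -3557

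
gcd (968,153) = 1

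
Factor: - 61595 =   -  5^1*97^1*127^1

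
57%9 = 3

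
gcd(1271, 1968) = 41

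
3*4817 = 14451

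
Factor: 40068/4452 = 9 = 3^2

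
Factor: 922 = 2^1*461^1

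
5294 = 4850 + 444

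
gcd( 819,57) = 3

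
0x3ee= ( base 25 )1f6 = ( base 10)1006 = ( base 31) 11e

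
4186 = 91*46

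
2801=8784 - 5983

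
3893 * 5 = 19465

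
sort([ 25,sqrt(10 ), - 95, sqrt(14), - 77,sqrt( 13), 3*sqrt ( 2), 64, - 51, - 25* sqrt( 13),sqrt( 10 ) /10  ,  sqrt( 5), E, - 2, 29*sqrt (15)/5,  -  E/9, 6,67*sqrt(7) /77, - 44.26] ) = [ - 95, - 25*sqrt( 13),-77,  -  51, - 44.26, - 2,  -  E/9,sqrt(10) /10,sqrt(5 ),67 * sqrt (7)/77,E, sqrt(10),sqrt ( 13 ),sqrt(14), 3* sqrt (2),  6, 29*sqrt (15) /5,25,64]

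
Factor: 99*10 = 2^1*3^2*5^1*11^1= 990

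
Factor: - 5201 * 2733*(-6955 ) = 3^1*5^1 * 7^1 * 13^1 * 107^1*743^1*911^1 = 98860686015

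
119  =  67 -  - 52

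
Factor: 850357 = 17^1*50021^1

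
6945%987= 36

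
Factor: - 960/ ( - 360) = 8/3= 2^3*3^( - 1 ) 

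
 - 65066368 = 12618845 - 77685213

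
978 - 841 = 137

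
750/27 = 27 + 7/9 = 27.78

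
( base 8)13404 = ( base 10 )5892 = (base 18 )1036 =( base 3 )22002020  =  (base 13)28B3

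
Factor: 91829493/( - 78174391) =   -  3^2 * 7^1*47^1 * 1531^( - 1)*31013^1*51061^( - 1) 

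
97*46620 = 4522140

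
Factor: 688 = 2^4*43^1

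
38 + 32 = 70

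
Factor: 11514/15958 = 57/79 = 3^1*19^1 * 79^( - 1)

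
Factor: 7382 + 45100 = 2^1*3^1*8747^1 = 52482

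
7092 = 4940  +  2152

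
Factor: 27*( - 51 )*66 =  - 90882 = - 2^1*3^5 * 11^1*17^1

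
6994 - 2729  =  4265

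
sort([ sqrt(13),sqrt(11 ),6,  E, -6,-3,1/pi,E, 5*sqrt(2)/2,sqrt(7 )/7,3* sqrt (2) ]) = [ - 6, - 3, 1/pi, sqrt( 7)/7, E  ,  E,sqrt(11 ) , 5*sqrt( 2)/2, sqrt ( 13 ), 3 *sqrt (2 ),6]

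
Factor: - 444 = - 2^2*3^1*37^1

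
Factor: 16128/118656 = 14/103=2^1*7^1*103^( -1)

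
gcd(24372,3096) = 36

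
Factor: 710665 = 5^1 * 89^1*1597^1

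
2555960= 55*46472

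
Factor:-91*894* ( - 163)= 2^1*3^1*7^1*13^1*149^1*163^1 = 13260702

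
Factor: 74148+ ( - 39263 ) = 34885 = 5^1*6977^1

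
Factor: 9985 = 5^1*1997^1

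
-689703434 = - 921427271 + 231723837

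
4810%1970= 870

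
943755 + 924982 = 1868737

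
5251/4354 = 5251/4354=1.21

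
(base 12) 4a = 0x3A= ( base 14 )42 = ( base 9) 64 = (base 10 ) 58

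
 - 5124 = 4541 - 9665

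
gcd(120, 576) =24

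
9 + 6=15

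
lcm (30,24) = 120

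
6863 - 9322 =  - 2459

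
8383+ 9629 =18012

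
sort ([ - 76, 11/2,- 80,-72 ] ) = [ - 80, - 76,-72,11/2]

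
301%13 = 2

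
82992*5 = 414960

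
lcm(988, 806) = 30628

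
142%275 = 142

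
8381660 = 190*44114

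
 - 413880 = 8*( - 51735 ) 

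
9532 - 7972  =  1560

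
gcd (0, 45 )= 45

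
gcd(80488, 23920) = 8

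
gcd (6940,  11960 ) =20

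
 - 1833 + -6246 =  - 8079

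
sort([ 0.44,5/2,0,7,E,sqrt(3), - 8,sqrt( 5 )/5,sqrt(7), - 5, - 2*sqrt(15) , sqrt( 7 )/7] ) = [ - 8, - 2*sqrt(15) , -5,0,sqrt( 7 ) /7,0.44, sqrt( 5 ) /5,sqrt(3 ), 5/2,sqrt ( 7), E,  7]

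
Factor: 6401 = 37^1*173^1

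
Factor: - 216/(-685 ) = 2^3*3^3  *5^( - 1 )*137^ ( - 1 ) 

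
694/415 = 694/415= 1.67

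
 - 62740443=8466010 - 71206453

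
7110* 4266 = 30331260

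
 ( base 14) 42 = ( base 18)34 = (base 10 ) 58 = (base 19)31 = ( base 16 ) 3a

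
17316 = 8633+8683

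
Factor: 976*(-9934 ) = - 2^5 * 61^1 * 4967^1=- 9695584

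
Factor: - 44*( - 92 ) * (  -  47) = -190256 = -2^4*11^1*23^1*47^1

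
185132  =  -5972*( - 31) 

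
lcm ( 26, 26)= 26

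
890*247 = 219830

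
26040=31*840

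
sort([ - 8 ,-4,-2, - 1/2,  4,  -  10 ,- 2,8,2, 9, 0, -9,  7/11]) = [ - 10, - 9, - 8, - 4, - 2, - 2, - 1/2,0,7/11 , 2,4, 8, 9 ] 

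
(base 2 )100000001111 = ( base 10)2063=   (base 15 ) 928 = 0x80f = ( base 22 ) 45h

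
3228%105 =78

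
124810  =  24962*5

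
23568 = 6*3928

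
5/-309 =-1 + 304/309 = -0.02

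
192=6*32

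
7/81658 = 7/81658 = 0.00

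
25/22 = 1  +  3/22 =1.14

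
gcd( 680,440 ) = 40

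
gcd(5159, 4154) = 67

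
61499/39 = 1576 + 35/39 = 1576.90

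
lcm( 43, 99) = 4257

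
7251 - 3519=3732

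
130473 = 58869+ 71604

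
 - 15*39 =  - 585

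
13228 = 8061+5167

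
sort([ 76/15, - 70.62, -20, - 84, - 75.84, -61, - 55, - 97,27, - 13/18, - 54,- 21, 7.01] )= [ - 97, - 84  , - 75.84, - 70.62, - 61, - 55, - 54, - 21, - 20, - 13/18,76/15,7.01, 27] 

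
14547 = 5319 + 9228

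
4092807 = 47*87081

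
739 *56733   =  41925687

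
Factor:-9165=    - 3^1 * 5^1 * 13^1 * 47^1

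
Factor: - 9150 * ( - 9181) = 84006150 = 2^1 * 3^1*5^2 * 61^1*9181^1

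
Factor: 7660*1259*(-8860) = - 2^4*5^2*383^1*443^1*1259^1 =- 85445308400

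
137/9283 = 137/9283 = 0.01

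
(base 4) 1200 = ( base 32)30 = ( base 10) 96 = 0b1100000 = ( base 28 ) 3C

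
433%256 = 177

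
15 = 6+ 9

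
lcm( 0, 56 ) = 0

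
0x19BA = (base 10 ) 6586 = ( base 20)G96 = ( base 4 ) 1212322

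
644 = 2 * 322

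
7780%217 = 185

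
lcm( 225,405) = 2025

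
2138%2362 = 2138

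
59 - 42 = 17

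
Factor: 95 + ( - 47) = 2^4*3^1 = 48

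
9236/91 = 101+45/91 = 101.49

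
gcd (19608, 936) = 24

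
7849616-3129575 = 4720041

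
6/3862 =3/1931 = 0.00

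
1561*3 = 4683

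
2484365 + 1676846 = 4161211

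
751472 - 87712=663760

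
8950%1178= 704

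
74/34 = 37/17 = 2.18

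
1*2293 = 2293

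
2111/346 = 2111/346 =6.10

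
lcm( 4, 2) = 4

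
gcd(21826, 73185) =7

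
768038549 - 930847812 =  - 162809263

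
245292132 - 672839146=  - 427547014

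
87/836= 87/836= 0.10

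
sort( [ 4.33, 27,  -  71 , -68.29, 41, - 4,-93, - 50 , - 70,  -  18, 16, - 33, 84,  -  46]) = [ - 93, - 71, - 70, - 68.29, -50, - 46,  -  33, - 18, - 4, 4.33, 16, 27, 41,84 ] 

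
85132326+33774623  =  118906949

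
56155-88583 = -32428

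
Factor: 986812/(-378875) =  - 2^2*5^(-3)*7^(-1)*29^1*47^1 *181^1*433^( - 1 ) 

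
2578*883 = 2276374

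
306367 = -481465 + 787832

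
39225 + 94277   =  133502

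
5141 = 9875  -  4734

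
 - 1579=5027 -6606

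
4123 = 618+3505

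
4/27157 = 4/27157 = 0.00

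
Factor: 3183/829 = 3^1 * 829^(  -  1)*1061^1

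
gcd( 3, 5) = 1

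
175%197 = 175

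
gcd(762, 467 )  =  1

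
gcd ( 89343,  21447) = 9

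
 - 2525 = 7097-9622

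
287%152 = 135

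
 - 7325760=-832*8805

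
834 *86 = 71724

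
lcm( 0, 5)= 0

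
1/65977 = 1/65977 = 0.00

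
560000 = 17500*32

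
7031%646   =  571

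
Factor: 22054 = 2^1 * 11027^1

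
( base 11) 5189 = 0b1101011011001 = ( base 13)3189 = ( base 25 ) aon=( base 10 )6873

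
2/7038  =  1/3519 =0.00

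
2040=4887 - 2847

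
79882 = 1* 79882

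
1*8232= 8232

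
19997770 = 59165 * 338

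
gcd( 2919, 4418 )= 1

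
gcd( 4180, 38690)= 10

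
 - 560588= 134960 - 695548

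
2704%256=144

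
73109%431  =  270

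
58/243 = 58/243  =  0.24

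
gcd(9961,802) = 1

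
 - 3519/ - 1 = 3519/1 = 3519.00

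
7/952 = 1/136 =0.01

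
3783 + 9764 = 13547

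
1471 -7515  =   - 6044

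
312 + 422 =734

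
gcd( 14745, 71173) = 1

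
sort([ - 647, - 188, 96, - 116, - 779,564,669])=[  -  779,  -  647, - 188, - 116 , 96,564,  669]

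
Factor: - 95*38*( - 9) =2^1*3^2*5^1 * 19^2 = 32490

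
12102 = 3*4034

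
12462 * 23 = 286626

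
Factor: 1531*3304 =2^3 * 7^1*59^1*1531^1 = 5058424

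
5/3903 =5/3903 =0.00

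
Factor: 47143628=2^2*7^1*733^1*2297^1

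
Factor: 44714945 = 5^1*11^3*6719^1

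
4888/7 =4888/7 = 698.29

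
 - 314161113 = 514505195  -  828666308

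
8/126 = 4/63 = 0.06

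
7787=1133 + 6654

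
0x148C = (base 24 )934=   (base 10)5260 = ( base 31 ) 5el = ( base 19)eag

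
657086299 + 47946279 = 705032578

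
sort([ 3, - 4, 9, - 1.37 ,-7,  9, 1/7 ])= [ - 7, - 4, - 1.37, 1/7, 3,9,9 ] 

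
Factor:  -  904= - 2^3*113^1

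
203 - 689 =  - 486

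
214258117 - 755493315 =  - 541235198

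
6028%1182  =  118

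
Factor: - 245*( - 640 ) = 2^7*5^2*7^2 = 156800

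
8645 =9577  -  932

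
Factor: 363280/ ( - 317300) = -2^2*5^( - 1) * 167^(-1)*239^1 = -  956/835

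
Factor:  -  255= - 3^1*5^1*17^1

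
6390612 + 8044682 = 14435294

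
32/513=32/513 = 0.06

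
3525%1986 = 1539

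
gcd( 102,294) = 6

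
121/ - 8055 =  - 1 +7934/8055= - 0.02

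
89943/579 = 155 + 66/193 = 155.34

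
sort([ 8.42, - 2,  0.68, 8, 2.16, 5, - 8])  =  [ - 8, - 2,0.68,2.16, 5, 8,8.42]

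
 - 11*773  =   - 8503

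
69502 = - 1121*( - 62 )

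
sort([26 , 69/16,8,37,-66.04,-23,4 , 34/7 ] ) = [-66.04,-23, 4,69/16,  34/7,  8,26,  37 ] 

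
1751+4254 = 6005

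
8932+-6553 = 2379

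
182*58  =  10556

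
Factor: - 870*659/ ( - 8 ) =2^ ( - 2)*3^1*5^1*29^1*659^1  =  286665/4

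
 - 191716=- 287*668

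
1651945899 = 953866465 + 698079434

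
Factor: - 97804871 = -97804871^1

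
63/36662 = 63/36662= 0.00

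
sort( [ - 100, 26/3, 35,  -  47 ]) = [ - 100,  -  47, 26/3,35 ] 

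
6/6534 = 1/1089 = 0.00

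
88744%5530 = 264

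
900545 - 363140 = 537405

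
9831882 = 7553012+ 2278870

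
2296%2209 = 87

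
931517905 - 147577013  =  783940892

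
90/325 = 18/65  =  0.28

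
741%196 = 153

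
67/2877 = 67/2877 = 0.02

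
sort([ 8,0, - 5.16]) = [ - 5.16,0, 8 ]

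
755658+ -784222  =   - 28564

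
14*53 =742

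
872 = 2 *436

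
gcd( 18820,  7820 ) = 20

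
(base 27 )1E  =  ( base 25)1g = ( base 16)29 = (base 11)38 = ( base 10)41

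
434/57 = 7 + 35/57 = 7.61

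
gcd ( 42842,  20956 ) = 62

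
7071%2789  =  1493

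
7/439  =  7/439 = 0.02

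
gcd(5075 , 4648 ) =7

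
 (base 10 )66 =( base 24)2I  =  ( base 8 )102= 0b1000010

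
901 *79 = 71179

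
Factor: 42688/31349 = 64/47= 2^6 * 47^( - 1) 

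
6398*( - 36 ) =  - 230328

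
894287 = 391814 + 502473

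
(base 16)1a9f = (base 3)100100102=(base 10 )6815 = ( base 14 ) 26AB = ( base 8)15237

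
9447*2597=24533859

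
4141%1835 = 471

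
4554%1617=1320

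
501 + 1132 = 1633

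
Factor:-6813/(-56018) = 2^(-1 ) * 3^2*37^ ( - 1) = 9/74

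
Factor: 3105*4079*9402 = 2^1*3^4*5^1 * 23^1*1567^1*4079^1 = 119079103590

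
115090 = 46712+68378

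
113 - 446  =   - 333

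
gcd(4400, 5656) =8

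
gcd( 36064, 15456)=5152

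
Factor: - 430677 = - 3^4*13^1*409^1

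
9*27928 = 251352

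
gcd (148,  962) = 74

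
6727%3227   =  273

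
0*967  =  0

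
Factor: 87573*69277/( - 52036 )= -6066794721/52036   =  -2^( - 2 )*3^1*13^1*73^2*13009^( - 1 )*29191^1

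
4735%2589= 2146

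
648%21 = 18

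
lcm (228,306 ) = 11628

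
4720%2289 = 142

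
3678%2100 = 1578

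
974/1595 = 974/1595 = 0.61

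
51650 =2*25825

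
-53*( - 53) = 2809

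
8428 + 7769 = 16197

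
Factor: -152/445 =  -2^3 *5^( - 1)*19^1*89^( -1)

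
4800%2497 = 2303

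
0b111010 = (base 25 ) 28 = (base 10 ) 58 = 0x3A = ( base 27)24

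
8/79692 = 2/19923 = 0.00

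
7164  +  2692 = 9856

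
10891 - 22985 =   -  12094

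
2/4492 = 1/2246 = 0.00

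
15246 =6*2541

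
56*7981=446936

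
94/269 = 94/269 = 0.35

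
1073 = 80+993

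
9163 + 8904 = 18067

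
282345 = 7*40335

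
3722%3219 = 503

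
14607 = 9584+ 5023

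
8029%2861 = 2307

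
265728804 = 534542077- 268813273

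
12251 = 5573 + 6678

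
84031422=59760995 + 24270427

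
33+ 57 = 90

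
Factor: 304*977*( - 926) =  - 275029408 = - 2^5*19^1*463^1*977^1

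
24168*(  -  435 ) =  - 10513080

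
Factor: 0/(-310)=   0 =0^1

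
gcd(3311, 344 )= 43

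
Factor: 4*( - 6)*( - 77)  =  1848 = 2^3*3^1*7^1*11^1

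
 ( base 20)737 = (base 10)2867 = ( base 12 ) 17ab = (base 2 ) 101100110011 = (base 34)2GB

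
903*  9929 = 8965887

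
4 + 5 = 9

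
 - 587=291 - 878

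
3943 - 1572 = 2371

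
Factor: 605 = 5^1* 11^2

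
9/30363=3/10121 = 0.00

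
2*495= 990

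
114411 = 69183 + 45228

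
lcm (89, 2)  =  178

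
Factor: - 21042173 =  - 59^1 *356647^1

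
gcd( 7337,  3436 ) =1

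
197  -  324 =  -127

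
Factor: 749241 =3^2*17^1 * 59^1 * 83^1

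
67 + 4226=4293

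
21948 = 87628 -65680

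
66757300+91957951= 158715251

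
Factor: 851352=2^3*3^1*19^1*1867^1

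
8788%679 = 640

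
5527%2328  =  871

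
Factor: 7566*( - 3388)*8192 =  - 209990516736 =- 2^16*3^1*7^1*11^2*13^1 * 97^1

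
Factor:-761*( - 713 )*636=345089148 = 2^2*3^1*23^1*31^1*53^1* 761^1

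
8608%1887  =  1060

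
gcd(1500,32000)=500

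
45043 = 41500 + 3543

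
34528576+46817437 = 81346013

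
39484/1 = 39484=39484.00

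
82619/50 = 82619/50 = 1652.38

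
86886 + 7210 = 94096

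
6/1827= 2/609 = 0.00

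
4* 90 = 360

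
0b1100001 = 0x61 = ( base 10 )97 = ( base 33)2V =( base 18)57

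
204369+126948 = 331317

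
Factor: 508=2^2*127^1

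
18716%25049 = 18716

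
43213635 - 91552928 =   -  48339293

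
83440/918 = 41720/459 = 90.89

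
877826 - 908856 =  - 31030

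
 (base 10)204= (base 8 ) 314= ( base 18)B6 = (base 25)84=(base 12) 150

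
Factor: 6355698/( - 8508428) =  - 2^( - 1 )*3^1*19^( - 1)*29^1*36527^1*111953^( - 1 ) = - 3177849/4254214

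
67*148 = 9916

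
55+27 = 82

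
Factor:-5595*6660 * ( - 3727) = 138878082900 =2^2*3^3  *5^2*37^1*373^1*3727^1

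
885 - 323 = 562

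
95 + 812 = 907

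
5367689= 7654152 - 2286463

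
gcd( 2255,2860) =55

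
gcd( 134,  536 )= 134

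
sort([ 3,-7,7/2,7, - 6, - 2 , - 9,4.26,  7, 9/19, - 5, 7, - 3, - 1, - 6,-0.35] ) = [ - 9, - 7,  -  6, - 6 , - 5  ,-3, - 2, - 1,-0.35 , 9/19,3, 7/2,4.26,7, 7,7 ]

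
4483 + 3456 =7939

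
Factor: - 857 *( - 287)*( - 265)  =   - 5^1*7^1*41^1*53^1*857^1 = - 65179135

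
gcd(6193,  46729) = 563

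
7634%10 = 4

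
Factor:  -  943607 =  - 7^1*163^1 * 827^1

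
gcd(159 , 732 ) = 3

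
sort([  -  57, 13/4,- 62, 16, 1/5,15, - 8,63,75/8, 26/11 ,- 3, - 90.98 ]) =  [ - 90.98, - 62,-57 , - 8, - 3,  1/5, 26/11,  13/4,75/8, 15, 16 , 63]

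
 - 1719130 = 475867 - 2194997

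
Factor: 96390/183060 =119/226 = 2^( - 1) * 7^1 * 17^1*113^( - 1 ) 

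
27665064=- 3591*( - 7704) 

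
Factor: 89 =89^1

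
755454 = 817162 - 61708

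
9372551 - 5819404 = 3553147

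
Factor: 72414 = 2^1*3^5*149^1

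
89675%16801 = 5670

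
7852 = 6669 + 1183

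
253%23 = 0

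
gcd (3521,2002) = 7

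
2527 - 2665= - 138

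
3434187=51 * 67337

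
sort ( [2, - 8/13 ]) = [ - 8/13,2] 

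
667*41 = 27347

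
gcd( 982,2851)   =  1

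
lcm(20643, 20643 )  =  20643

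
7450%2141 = 1027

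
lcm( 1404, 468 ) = 1404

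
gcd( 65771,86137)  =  1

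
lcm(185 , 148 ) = 740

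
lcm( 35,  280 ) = 280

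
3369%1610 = 149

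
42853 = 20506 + 22347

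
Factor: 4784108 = 2^2*7^1 * 61^1* 2801^1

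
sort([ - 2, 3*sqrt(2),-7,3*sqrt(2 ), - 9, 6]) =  [ - 9, - 7, - 2, 3 * sqrt(2), 3*sqrt ( 2) , 6]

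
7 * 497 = 3479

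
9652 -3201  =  6451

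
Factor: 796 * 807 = 642372 = 2^2 * 3^1*199^1*269^1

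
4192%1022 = 104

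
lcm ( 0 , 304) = 0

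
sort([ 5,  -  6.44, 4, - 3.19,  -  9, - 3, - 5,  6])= [ - 9,-6.44, - 5, - 3.19,-3,4, 5, 6]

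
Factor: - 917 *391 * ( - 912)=2^4*3^1*7^1*17^1 * 19^1*23^1* 131^1 = 326994864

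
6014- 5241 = 773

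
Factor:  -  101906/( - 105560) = 251/260 = 2^( - 2)*5^( - 1 )* 13^( - 1 ) * 251^1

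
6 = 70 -64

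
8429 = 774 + 7655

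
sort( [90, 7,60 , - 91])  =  [ - 91,7, 60, 90]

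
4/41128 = 1/10282=0.00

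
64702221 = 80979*799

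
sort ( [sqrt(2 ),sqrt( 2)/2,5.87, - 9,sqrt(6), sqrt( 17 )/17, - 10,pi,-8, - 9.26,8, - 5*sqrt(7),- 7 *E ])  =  [  -  7*E, - 5*sqrt( 7 ),- 10 , - 9.26, - 9, - 8,sqrt(17)/17,sqrt(2 )/2,sqrt ( 2 ), sqrt( 6),pi,5.87,8] 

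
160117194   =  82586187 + 77531007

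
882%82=62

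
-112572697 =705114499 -817687196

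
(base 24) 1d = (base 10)37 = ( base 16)25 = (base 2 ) 100101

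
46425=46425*1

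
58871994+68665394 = 127537388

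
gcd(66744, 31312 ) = 824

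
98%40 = 18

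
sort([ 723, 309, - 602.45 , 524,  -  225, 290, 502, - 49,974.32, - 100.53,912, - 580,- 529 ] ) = [ - 602.45, - 580, - 529, - 225, - 100.53,  -  49,290, 309,502, 524,723,912 , 974.32 ] 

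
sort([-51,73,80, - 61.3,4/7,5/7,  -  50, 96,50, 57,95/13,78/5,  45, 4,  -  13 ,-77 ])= [  -  77,-61.3, - 51,-50, - 13, 4/7,5/7, 4,95/13,78/5,45,50,57,73,80,96]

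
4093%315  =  313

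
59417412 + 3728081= 63145493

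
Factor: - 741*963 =-3^3*13^1*19^1*107^1  =  - 713583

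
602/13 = 602/13=46.31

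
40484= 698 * 58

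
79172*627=49640844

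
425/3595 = 85/719  =  0.12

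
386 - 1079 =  - 693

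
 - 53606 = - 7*7658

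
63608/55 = 63608/55 = 1156.51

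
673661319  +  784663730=1458325049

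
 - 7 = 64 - 71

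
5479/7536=5479/7536= 0.73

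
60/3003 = 20/1001 = 0.02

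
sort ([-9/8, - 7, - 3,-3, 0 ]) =[-7, - 3 ,-3,-9/8,0]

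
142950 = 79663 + 63287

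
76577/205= 373+112/205 = 373.55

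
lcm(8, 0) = 0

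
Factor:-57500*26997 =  - 2^2*3^1*  5^4 *23^1*8999^1 = - 1552327500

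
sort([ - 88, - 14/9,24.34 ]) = [-88,  -  14/9, 24.34]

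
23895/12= 1991 + 1/4   =  1991.25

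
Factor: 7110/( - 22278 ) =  - 3^1 * 5^1*47^( - 1) = - 15/47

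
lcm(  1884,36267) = 145068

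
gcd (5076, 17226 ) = 54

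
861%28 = 21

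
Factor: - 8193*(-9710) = 79554030= 2^1 * 3^1 * 5^1  *  971^1*2731^1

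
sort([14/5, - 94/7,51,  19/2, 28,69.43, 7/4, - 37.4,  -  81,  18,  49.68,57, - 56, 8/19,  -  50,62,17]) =[  -  81, - 56, - 50, - 37.4 , - 94/7,8/19 , 7/4,14/5 , 19/2,  17,  18,28,49.68,51, 57, 62,69.43]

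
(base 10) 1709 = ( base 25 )2i9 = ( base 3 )2100022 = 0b11010101101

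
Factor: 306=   2^1*3^2*17^1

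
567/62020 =81/8860  =  0.01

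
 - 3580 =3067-6647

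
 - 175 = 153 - 328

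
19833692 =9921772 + 9911920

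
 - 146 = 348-494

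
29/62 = 29/62 = 0.47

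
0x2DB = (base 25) 146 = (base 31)NI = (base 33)m5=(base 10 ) 731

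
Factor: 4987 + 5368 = 5^1*19^1* 109^1 = 10355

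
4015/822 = 4 + 727/822 = 4.88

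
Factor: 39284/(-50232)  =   - 61/78 = - 2^( - 1) * 3^(  -  1)*13^( - 1)*61^1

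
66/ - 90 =-11/15=- 0.73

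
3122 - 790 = 2332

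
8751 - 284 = 8467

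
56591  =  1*56591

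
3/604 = 3/604 = 0.00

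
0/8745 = 0=0.00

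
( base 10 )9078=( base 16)2376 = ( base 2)10001101110110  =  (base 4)2031312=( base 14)3446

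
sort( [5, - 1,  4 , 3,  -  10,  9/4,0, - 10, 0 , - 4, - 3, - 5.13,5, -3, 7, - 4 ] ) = [  -  10, - 10,  -  5.13, -4, - 4,-3,  -  3 ,  -  1, 0, 0 , 9/4, 3 , 4, 5 , 5,7 ] 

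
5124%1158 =492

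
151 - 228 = - 77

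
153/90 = 17/10 = 1.70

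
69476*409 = 28415684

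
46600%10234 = 5664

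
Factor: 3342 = 2^1 * 3^1*557^1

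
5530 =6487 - 957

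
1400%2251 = 1400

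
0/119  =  0= 0.00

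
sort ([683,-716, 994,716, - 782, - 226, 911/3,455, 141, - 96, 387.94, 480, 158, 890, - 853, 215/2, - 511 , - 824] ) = [ - 853 , - 824,-782 , - 716,-511, - 226, - 96, 215/2, 141,158,  911/3, 387.94 , 455, 480, 683 , 716, 890,994 ]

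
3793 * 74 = 280682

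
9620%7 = 2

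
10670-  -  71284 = 81954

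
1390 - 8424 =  - 7034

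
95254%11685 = 1774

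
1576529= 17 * 92737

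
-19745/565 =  - 3949/113  =  -  34.95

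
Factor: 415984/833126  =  2^3*7^( - 1)*25999^1*59509^( - 1)  =  207992/416563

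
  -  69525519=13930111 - 83455630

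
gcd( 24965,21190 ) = 5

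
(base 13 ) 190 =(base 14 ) 166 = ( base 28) A6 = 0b100011110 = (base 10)286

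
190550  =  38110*5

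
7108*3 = 21324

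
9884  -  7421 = 2463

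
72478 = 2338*31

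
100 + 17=117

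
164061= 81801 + 82260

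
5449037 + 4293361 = 9742398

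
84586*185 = 15648410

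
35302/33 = 35302/33 = 1069.76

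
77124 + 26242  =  103366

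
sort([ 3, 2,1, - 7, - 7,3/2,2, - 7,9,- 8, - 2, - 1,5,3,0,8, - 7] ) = [ -8, - 7,-7, - 7, - 7,  -  2, - 1,0,1,3/2,2, 2,3,  3, 5, 8,9]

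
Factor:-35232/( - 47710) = 2^4*3^1  *5^ ( - 1 )*13^(-1) = 48/65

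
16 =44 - 28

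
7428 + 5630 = 13058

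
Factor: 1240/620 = 2^1 = 2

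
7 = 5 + 2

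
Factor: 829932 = 2^2*3^1 * 23^1*31^1*97^1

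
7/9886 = 7/9886 = 0.00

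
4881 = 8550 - 3669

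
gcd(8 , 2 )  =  2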